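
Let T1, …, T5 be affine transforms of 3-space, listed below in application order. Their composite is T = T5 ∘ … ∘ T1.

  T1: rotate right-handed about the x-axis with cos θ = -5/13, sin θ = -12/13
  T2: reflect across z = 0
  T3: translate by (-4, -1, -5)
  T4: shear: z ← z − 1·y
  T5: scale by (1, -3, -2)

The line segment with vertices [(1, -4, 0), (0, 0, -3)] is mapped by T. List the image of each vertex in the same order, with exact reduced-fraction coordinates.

image vertices: (-3, -21/13, 240/13), (-4, 147/13, 62/13)

T1 rotate right-handed about the x-axis with cos θ = -5/13, sin θ = -12/13: (1, -4, 0) → (1, 20/13, 48/13); (0, 0, -3) → (0, -36/13, 15/13)
T2 reflect across z = 0: (1, 20/13, 48/13) → (1, 20/13, -48/13); (0, -36/13, 15/13) → (0, -36/13, -15/13)
T3 translate by (-4, -1, -5): (1, 20/13, -48/13) → (-3, 7/13, -113/13); (0, -36/13, -15/13) → (-4, -49/13, -80/13)
T4 shear: z ← z − 1·y: (-3, 7/13, -113/13) → (-3, 7/13, -120/13); (-4, -49/13, -80/13) → (-4, -49/13, -31/13)
T5 scale by (1, -3, -2): (-3, 7/13, -120/13) → (-3, -21/13, 240/13); (-4, -49/13, -31/13) → (-4, 147/13, 62/13)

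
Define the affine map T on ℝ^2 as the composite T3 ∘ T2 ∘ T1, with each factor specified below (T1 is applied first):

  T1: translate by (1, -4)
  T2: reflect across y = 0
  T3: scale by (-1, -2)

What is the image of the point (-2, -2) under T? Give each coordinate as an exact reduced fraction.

T1 translate by (1, -4): (-2, -2) → (-1, -6)
T2 reflect across y = 0: (-1, -6) → (-1, 6)
T3 scale by (-1, -2): (-1, 6) → (1, -12)

T(p) = (1, -12)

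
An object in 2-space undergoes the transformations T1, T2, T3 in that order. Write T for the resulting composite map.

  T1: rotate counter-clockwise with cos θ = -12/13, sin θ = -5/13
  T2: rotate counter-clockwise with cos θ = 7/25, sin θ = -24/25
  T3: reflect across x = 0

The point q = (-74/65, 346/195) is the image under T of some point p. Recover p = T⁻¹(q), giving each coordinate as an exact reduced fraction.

T1 = [-12/13 5/13 0; -5/13 -12/13 0; 0 0 1]
T2·T1 = [-204/325 -253/325 0; 253/325 -204/325 0; 0 0 1]
T3·…·T1 = [204/325 253/325 0; 253/325 -204/325 0; 0 0 1]
det M = -1; M⁻¹ = [204/325 253/325 0; 253/325 -204/325 0; 0 0 1]
M⁻¹ · (-74/65, 346/195)ᵀ = (2/3, -2)ᵀ

p = (2/3, -2)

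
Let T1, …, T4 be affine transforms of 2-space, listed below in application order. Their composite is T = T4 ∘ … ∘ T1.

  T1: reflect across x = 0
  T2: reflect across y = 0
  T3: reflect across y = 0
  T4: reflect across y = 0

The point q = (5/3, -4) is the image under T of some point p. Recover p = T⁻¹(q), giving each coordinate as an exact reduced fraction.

T1 = [-1 0 0; 0 1 0; 0 0 1]
T2·T1 = [-1 0 0; 0 -1 0; 0 0 1]
T3·…·T1 = [-1 0 0; 0 1 0; 0 0 1]
T4·…·T1 = [-1 0 0; 0 -1 0; 0 0 1]
det M = 1; M⁻¹ = [-1 0 0; 0 -1 0; 0 0 1]
M⁻¹ · (5/3, -4)ᵀ = (-5/3, 4)ᵀ

p = (-5/3, 4)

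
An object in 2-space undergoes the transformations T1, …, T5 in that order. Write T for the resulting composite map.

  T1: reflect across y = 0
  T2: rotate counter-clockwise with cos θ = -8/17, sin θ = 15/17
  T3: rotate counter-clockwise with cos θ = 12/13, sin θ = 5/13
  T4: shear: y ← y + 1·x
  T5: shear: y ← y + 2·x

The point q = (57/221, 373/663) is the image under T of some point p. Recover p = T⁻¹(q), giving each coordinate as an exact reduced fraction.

T1 = [1 0 0; 0 -1 0; 0 0 1]
T2·T1 = [-8/17 15/17 0; 15/17 8/17 0; 0 0 1]
T3·…·T1 = [-171/221 140/221 0; 140/221 171/221 0; 0 0 1]
T4·…·T1 = [-171/221 140/221 0; -31/221 311/221 0; 0 0 1]
T5·…·T1 = [-171/221 140/221 0; -373/221 591/221 0; 0 0 1]
det M = -1; M⁻¹ = [-591/221 140/221 0; -373/221 171/221 0; 0 0 1]
M⁻¹ · (57/221, 373/663)ᵀ = (-1/3, 0)ᵀ

p = (-1/3, 0)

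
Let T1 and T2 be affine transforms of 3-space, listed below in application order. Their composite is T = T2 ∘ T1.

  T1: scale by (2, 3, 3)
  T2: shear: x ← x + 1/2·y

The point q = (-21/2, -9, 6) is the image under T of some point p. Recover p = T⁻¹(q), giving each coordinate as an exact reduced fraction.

p = (-3, -3, 2)

T1 = [2 0 0 0; 0 3 0 0; 0 0 3 0; 0 0 0 1]
T2·T1 = [2 3/2 0 0; 0 3 0 0; 0 0 3 0; 0 0 0 1]
det M = 18; M⁻¹ = [1/2 -1/4 0 0; 0 1/3 0 0; 0 0 1/3 0; 0 0 0 1]
M⁻¹ · (-21/2, -9, 6)ᵀ = (-3, -3, 2)ᵀ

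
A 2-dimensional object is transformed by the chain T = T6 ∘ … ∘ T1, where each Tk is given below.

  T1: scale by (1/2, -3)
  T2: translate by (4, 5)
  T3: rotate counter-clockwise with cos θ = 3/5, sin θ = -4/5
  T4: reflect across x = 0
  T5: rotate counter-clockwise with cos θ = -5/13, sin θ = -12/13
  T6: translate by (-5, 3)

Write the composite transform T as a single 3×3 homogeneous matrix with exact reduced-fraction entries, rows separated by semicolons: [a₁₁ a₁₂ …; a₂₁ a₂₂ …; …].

T1 = [1/2 0 0; 0 -3 0; 0 0 1]
T2·T1 = [1/2 0 4; 0 -3 5; 0 0 1]
T3·…·T1 = [3/10 -12/5 32/5; -2/5 -9/5 -1/5; 0 0 1]
T4·…·T1 = [-3/10 12/5 -32/5; -2/5 -9/5 -1/5; 0 0 1]
T5·…·T1 = [-33/130 -168/65 148/65; 28/65 -99/65 389/65; 0 0 1]
T6·…·T1 = [-33/130 -168/65 -177/65; 28/65 -99/65 584/65; 0 0 1]

T = [-33/130 -168/65 -177/65; 28/65 -99/65 584/65; 0 0 1]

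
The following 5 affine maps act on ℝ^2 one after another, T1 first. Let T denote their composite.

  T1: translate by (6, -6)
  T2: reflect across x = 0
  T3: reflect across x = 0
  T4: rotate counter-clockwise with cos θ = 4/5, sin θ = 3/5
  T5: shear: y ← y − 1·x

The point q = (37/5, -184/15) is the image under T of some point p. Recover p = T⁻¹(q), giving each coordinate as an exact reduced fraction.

p = (-3, -7/3)

T1 = [1 0 6; 0 1 -6; 0 0 1]
T2·T1 = [-1 0 -6; 0 1 -6; 0 0 1]
T3·…·T1 = [1 0 6; 0 1 -6; 0 0 1]
T4·…·T1 = [4/5 -3/5 42/5; 3/5 4/5 -6/5; 0 0 1]
T5·…·T1 = [4/5 -3/5 42/5; -1/5 7/5 -48/5; 0 0 1]
det M = 1; M⁻¹ = [7/5 3/5 -6; 1/5 4/5 6; 0 0 1]
M⁻¹ · (37/5, -184/15)ᵀ = (-3, -7/3)ᵀ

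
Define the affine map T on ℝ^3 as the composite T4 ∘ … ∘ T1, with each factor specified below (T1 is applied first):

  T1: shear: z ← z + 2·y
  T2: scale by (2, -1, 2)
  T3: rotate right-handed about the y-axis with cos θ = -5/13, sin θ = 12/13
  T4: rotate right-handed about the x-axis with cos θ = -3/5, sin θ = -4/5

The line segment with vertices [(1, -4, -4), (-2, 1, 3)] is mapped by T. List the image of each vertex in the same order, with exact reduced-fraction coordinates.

T1 shear: z ← z + 2·y: (1, -4, -4) → (1, -4, -12); (-2, 1, 3) → (-2, 1, 5)
T2 scale by (2, -1, 2): (1, -4, -12) → (2, 4, -24); (-2, 1, 5) → (-4, -1, 10)
T3 rotate right-handed about the y-axis with cos θ = -5/13, sin θ = 12/13: (2, 4, -24) → (-298/13, 4, 96/13); (-4, -1, 10) → (140/13, -1, -2/13)
T4 rotate right-handed about the x-axis with cos θ = -3/5, sin θ = -4/5: (-298/13, 4, 96/13) → (-298/13, 228/65, -496/65); (140/13, -1, -2/13) → (140/13, 31/65, 58/65)

image vertices: (-298/13, 228/65, -496/65), (140/13, 31/65, 58/65)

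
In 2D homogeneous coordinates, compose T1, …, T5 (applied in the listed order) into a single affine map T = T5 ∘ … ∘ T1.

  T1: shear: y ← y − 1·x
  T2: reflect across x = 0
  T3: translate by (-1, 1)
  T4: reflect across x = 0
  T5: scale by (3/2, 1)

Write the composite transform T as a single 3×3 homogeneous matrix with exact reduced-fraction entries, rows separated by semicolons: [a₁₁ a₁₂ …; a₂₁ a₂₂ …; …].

T = [3/2 0 3/2; -1 1 1; 0 0 1]

T1 = [1 0 0; -1 1 0; 0 0 1]
T2·T1 = [-1 0 0; -1 1 0; 0 0 1]
T3·…·T1 = [-1 0 -1; -1 1 1; 0 0 1]
T4·…·T1 = [1 0 1; -1 1 1; 0 0 1]
T5·…·T1 = [3/2 0 3/2; -1 1 1; 0 0 1]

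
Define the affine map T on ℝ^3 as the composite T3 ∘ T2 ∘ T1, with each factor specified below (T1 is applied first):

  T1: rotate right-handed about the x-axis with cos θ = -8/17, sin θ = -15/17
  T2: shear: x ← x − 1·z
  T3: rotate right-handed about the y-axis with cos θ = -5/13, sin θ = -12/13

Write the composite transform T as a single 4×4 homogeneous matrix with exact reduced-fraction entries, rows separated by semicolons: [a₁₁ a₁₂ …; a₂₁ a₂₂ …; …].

T1 = [1 0 0 0; 0 -8/17 15/17 0; 0 -15/17 -8/17 0; 0 0 0 1]
T2·T1 = [1 15/17 8/17 0; 0 -8/17 15/17 0; 0 -15/17 -8/17 0; 0 0 0 1]
T3·…·T1 = [-5/13 105/221 56/221 0; 0 -8/17 15/17 0; 12/13 15/13 8/13 0; 0 0 0 1]

T = [-5/13 105/221 56/221 0; 0 -8/17 15/17 0; 12/13 15/13 8/13 0; 0 0 0 1]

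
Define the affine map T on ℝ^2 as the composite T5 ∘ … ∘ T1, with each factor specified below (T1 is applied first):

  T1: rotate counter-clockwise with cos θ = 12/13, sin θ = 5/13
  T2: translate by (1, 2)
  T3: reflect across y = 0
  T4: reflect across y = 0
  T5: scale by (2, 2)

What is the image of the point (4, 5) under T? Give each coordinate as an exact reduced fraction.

T1 rotate counter-clockwise with cos θ = 12/13, sin θ = 5/13: (4, 5) → (23/13, 80/13)
T2 translate by (1, 2): (23/13, 80/13) → (36/13, 106/13)
T3 reflect across y = 0: (36/13, 106/13) → (36/13, -106/13)
T4 reflect across y = 0: (36/13, -106/13) → (36/13, 106/13)
T5 scale by (2, 2): (36/13, 106/13) → (72/13, 212/13)

T(p) = (72/13, 212/13)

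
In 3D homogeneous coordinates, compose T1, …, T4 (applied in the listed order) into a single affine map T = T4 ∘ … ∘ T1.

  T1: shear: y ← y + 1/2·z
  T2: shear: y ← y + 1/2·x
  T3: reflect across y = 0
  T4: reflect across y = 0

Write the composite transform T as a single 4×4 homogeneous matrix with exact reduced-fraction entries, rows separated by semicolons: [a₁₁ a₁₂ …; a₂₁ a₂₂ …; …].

T1 = [1 0 0 0; 0 1 1/2 0; 0 0 1 0; 0 0 0 1]
T2·T1 = [1 0 0 0; 1/2 1 1/2 0; 0 0 1 0; 0 0 0 1]
T3·…·T1 = [1 0 0 0; -1/2 -1 -1/2 0; 0 0 1 0; 0 0 0 1]
T4·…·T1 = [1 0 0 0; 1/2 1 1/2 0; 0 0 1 0; 0 0 0 1]

T = [1 0 0 0; 1/2 1 1/2 0; 0 0 1 0; 0 0 0 1]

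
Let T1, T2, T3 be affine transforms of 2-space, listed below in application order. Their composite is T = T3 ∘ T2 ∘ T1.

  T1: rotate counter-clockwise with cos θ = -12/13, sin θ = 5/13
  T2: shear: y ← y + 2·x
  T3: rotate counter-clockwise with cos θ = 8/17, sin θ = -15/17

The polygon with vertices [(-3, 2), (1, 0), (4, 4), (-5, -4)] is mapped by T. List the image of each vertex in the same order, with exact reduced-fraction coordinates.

image vertices: (31/17, -22/17), (-381/221, 28/221), (-3004/221, -292/221), (3385/221, 264/221)

T1 rotate counter-clockwise with cos θ = -12/13, sin θ = 5/13: (-3, 2) → (2, -3); (1, 0) → (-12/13, 5/13); (4, 4) → (-68/13, -28/13); (-5, -4) → (80/13, 23/13)
T2 shear: y ← y + 2·x: (2, -3) → (2, 1); (-12/13, 5/13) → (-12/13, -19/13); (-68/13, -28/13) → (-68/13, -164/13); (80/13, 23/13) → (80/13, 183/13)
T3 rotate counter-clockwise with cos θ = 8/17, sin θ = -15/17: (2, 1) → (31/17, -22/17); (-12/13, -19/13) → (-381/221, 28/221); (-68/13, -164/13) → (-3004/221, -292/221); (80/13, 183/13) → (3385/221, 264/221)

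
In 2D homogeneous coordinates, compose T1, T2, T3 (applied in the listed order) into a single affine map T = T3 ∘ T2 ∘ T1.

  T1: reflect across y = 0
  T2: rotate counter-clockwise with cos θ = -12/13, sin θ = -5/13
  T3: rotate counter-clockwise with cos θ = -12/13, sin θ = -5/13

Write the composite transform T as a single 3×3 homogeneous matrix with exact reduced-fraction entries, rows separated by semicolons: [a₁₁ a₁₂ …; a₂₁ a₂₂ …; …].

T = [119/169 120/169 0; 120/169 -119/169 0; 0 0 1]

T1 = [1 0 0; 0 -1 0; 0 0 1]
T2·T1 = [-12/13 -5/13 0; -5/13 12/13 0; 0 0 1]
T3·…·T1 = [119/169 120/169 0; 120/169 -119/169 0; 0 0 1]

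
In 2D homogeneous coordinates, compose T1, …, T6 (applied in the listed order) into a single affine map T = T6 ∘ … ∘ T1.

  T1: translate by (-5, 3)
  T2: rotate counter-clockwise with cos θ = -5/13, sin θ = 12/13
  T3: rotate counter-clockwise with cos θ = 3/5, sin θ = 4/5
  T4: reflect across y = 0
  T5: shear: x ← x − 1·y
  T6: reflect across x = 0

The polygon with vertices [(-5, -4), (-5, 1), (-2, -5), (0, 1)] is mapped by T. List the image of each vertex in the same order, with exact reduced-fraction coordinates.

T1 translate by (-5, 3): (-5, -4) → (-10, -1); (-5, 1) → (-10, 4); (-2, -5) → (-7, -2); (0, 1) → (-5, 4)
T2 rotate counter-clockwise with cos θ = -5/13, sin θ = 12/13: (-10, -1) → (62/13, -115/13); (-10, 4) → (2/13, -140/13); (-7, -2) → (59/13, -74/13); (-5, 4) → (-23/13, -80/13)
T3 rotate counter-clockwise with cos θ = 3/5, sin θ = 4/5: (62/13, -115/13) → (646/65, -97/65); (2/13, -140/13) → (566/65, -412/65); (59/13, -74/13) → (473/65, 14/65); (-23/13, -80/13) → (251/65, -332/65)
T4 reflect across y = 0: (646/65, -97/65) → (646/65, 97/65); (566/65, -412/65) → (566/65, 412/65); (473/65, 14/65) → (473/65, -14/65); (251/65, -332/65) → (251/65, 332/65)
T5 shear: x ← x − 1·y: (646/65, 97/65) → (549/65, 97/65); (566/65, 412/65) → (154/65, 412/65); (473/65, -14/65) → (487/65, -14/65); (251/65, 332/65) → (-81/65, 332/65)
T6 reflect across x = 0: (549/65, 97/65) → (-549/65, 97/65); (154/65, 412/65) → (-154/65, 412/65); (487/65, -14/65) → (-487/65, -14/65); (-81/65, 332/65) → (81/65, 332/65)

image vertices: (-549/65, 97/65), (-154/65, 412/65), (-487/65, -14/65), (81/65, 332/65)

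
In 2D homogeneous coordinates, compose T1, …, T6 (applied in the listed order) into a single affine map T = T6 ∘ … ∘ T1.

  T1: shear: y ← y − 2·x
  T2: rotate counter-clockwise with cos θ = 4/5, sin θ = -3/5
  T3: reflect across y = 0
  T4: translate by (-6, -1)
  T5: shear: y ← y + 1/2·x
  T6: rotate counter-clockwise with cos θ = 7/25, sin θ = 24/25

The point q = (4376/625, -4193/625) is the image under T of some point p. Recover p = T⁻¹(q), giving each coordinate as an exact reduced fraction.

p = (-2, 6/5)

T1 = [1 0 0; -2 1 0; 0 0 1]
T2·T1 = [-2/5 3/5 0; -11/5 4/5 0; 0 0 1]
T3·…·T1 = [-2/5 3/5 0; 11/5 -4/5 0; 0 0 1]
T4·…·T1 = [-2/5 3/5 -6; 11/5 -4/5 -1; 0 0 1]
T5·…·T1 = [-2/5 3/5 -6; 2 -1/2 -4; 0 0 1]
T6·…·T1 = [-254/125 81/125 54/25; 22/125 109/250 -172/25; 0 0 1]
det M = -1; M⁻¹ = [-109/250 81/125 27/5; 22/125 254/125 68/5; 0 0 1]
M⁻¹ · (4376/625, -4193/625)ᵀ = (-2, 6/5)ᵀ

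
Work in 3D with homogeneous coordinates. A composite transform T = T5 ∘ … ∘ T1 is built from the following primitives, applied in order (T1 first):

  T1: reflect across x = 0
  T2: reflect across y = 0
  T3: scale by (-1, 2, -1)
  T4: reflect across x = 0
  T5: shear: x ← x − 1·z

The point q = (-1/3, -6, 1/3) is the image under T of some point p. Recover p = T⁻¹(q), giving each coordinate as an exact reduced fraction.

p = (0, 3, -1/3)

T1 = [-1 0 0 0; 0 1 0 0; 0 0 1 0; 0 0 0 1]
T2·T1 = [-1 0 0 0; 0 -1 0 0; 0 0 1 0; 0 0 0 1]
T3·…·T1 = [1 0 0 0; 0 -2 0 0; 0 0 -1 0; 0 0 0 1]
T4·…·T1 = [-1 0 0 0; 0 -2 0 0; 0 0 -1 0; 0 0 0 1]
T5·…·T1 = [-1 0 1 0; 0 -2 0 0; 0 0 -1 0; 0 0 0 1]
det M = -2; M⁻¹ = [-1 0 -1 0; 0 -1/2 0 0; 0 0 -1 0; 0 0 0 1]
M⁻¹ · (-1/3, -6, 1/3)ᵀ = (0, 3, -1/3)ᵀ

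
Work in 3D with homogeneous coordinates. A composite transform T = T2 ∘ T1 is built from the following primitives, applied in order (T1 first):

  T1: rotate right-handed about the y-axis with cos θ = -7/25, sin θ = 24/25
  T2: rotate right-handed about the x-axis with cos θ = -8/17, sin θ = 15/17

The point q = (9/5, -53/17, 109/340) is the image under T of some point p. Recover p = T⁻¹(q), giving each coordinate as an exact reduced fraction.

T1 = [-7/25 0 24/25 0; 0 1 0 0; -24/25 0 -7/25 0; 0 0 0 1]
T2·T1 = [-7/25 0 24/25 0; 72/85 -8/17 21/85 0; 192/425 15/17 56/425 0; 0 0 0 1]
det M = 1; M⁻¹ = [-7/25 72/85 192/425 0; 0 -8/17 15/17 0; 24/25 21/85 56/425 0; 0 0 0 1]
M⁻¹ · (9/5, -53/17, 109/340)ᵀ = (-3, 7/4, 1)ᵀ

p = (-3, 7/4, 1)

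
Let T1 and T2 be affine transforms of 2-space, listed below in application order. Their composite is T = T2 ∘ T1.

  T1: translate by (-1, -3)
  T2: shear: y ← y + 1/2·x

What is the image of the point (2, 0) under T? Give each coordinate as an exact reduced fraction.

T(p) = (1, -5/2)

T1 translate by (-1, -3): (2, 0) → (1, -3)
T2 shear: y ← y + 1/2·x: (1, -3) → (1, -5/2)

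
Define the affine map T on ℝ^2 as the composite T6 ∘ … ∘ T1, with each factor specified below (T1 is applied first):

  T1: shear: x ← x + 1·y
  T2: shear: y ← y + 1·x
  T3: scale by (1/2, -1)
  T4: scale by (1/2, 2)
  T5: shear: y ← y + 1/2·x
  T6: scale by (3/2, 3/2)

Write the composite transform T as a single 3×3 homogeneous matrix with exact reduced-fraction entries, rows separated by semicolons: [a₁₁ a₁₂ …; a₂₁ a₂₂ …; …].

T1 = [1 1 0; 0 1 0; 0 0 1]
T2·T1 = [1 1 0; 1 2 0; 0 0 1]
T3·…·T1 = [1/2 1/2 0; -1 -2 0; 0 0 1]
T4·…·T1 = [1/4 1/4 0; -2 -4 0; 0 0 1]
T5·…·T1 = [1/4 1/4 0; -15/8 -31/8 0; 0 0 1]
T6·…·T1 = [3/8 3/8 0; -45/16 -93/16 0; 0 0 1]

T = [3/8 3/8 0; -45/16 -93/16 0; 0 0 1]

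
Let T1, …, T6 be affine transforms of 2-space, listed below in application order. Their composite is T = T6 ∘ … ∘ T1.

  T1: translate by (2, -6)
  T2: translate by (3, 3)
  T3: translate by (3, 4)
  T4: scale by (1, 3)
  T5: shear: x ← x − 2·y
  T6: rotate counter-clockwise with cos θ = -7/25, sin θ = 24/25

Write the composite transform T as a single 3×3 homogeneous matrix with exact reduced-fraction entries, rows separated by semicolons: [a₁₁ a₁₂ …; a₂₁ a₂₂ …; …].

T1 = [1 0 2; 0 1 -6; 0 0 1]
T2·T1 = [1 0 5; 0 1 -3; 0 0 1]
T3·…·T1 = [1 0 8; 0 1 1; 0 0 1]
T4·…·T1 = [1 0 8; 0 3 3; 0 0 1]
T5·…·T1 = [1 -6 2; 0 3 3; 0 0 1]
T6·…·T1 = [-7/25 -6/5 -86/25; 24/25 -33/5 27/25; 0 0 1]

T = [-7/25 -6/5 -86/25; 24/25 -33/5 27/25; 0 0 1]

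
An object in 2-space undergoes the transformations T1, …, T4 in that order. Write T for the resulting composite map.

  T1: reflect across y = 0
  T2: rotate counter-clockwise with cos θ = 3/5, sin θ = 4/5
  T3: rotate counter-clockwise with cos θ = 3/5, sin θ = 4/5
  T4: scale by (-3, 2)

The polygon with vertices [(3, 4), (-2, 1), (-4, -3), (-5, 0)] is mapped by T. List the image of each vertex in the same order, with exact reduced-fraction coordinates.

T1 reflect across y = 0: (3, 4) → (3, -4); (-2, 1) → (-2, -1); (-4, -3) → (-4, 3); (-5, 0) → (-5, 0)
T2 rotate counter-clockwise with cos θ = 3/5, sin θ = 4/5: (3, -4) → (5, 0); (-2, -1) → (-2/5, -11/5); (-4, 3) → (-24/5, -7/5); (-5, 0) → (-3, -4)
T3 rotate counter-clockwise with cos θ = 3/5, sin θ = 4/5: (5, 0) → (3, 4); (-2/5, -11/5) → (38/25, -41/25); (-24/5, -7/5) → (-44/25, -117/25); (-3, -4) → (7/5, -24/5)
T4 scale by (-3, 2): (3, 4) → (-9, 8); (38/25, -41/25) → (-114/25, -82/25); (-44/25, -117/25) → (132/25, -234/25); (7/5, -24/5) → (-21/5, -48/5)

image vertices: (-9, 8), (-114/25, -82/25), (132/25, -234/25), (-21/5, -48/5)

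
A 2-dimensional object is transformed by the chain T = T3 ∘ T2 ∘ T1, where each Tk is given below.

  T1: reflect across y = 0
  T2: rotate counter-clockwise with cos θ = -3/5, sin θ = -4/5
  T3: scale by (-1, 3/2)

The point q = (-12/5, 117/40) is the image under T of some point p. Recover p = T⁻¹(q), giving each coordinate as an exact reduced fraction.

p = (-3, -3/4)

T1 = [1 0 0; 0 -1 0; 0 0 1]
T2·T1 = [-3/5 -4/5 0; -4/5 3/5 0; 0 0 1]
T3·…·T1 = [3/5 4/5 0; -6/5 9/10 0; 0 0 1]
det M = 3/2; M⁻¹ = [3/5 -8/15 0; 4/5 2/5 0; 0 0 1]
M⁻¹ · (-12/5, 117/40)ᵀ = (-3, -3/4)ᵀ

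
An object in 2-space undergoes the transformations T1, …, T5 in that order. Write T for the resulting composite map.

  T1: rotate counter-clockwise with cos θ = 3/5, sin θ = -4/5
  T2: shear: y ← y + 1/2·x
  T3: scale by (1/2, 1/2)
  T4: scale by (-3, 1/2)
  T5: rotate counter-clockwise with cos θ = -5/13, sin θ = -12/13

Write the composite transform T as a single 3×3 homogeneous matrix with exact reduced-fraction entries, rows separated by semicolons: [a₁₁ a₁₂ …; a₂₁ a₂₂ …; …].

T1 = [3/5 4/5 0; -4/5 3/5 0; 0 0 1]
T2·T1 = [3/5 4/5 0; -1/2 1 0; 0 0 1]
T3·…·T1 = [3/10 2/5 0; -1/4 1/2 0; 0 0 1]
T4·…·T1 = [-9/10 -6/5 0; -1/8 1/4 0; 0 0 1]
T5·…·T1 = [3/13 9/13 0; 457/520 263/260 0; 0 0 1]

T = [3/13 9/13 0; 457/520 263/260 0; 0 0 1]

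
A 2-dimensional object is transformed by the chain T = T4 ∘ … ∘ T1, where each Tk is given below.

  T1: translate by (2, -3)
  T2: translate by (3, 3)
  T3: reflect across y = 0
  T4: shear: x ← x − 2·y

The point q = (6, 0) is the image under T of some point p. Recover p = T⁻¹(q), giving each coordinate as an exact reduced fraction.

T1 = [1 0 2; 0 1 -3; 0 0 1]
T2·T1 = [1 0 5; 0 1 0; 0 0 1]
T3·…·T1 = [1 0 5; 0 -1 0; 0 0 1]
T4·…·T1 = [1 2 5; 0 -1 0; 0 0 1]
det M = -1; M⁻¹ = [1 2 -5; 0 -1 0; 0 0 1]
M⁻¹ · (6, 0)ᵀ = (1, 0)ᵀ

p = (1, 0)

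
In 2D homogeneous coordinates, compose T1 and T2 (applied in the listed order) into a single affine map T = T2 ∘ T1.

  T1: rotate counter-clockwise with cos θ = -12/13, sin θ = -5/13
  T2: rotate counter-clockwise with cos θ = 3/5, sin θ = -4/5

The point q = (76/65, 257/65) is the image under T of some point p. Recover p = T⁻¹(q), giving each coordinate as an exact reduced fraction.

p = (1, -4)

T1 = [-12/13 5/13 0; -5/13 -12/13 0; 0 0 1]
T2·T1 = [-56/65 -33/65 0; 33/65 -56/65 0; 0 0 1]
det M = 1; M⁻¹ = [-56/65 33/65 0; -33/65 -56/65 0; 0 0 1]
M⁻¹ · (76/65, 257/65)ᵀ = (1, -4)ᵀ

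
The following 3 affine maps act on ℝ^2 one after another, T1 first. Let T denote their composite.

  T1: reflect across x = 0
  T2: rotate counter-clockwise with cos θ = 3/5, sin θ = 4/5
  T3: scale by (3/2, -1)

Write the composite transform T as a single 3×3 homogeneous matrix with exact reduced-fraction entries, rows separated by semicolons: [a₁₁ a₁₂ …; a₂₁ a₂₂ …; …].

T = [-9/10 -6/5 0; 4/5 -3/5 0; 0 0 1]

T1 = [-1 0 0; 0 1 0; 0 0 1]
T2·T1 = [-3/5 -4/5 0; -4/5 3/5 0; 0 0 1]
T3·…·T1 = [-9/10 -6/5 0; 4/5 -3/5 0; 0 0 1]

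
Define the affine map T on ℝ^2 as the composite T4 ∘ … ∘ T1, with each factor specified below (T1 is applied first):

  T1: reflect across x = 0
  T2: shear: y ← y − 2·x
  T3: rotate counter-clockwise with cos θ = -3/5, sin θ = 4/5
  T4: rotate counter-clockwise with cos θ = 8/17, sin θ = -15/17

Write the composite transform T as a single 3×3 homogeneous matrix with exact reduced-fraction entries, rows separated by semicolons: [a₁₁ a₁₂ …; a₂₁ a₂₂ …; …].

T = [-38/17 -77/85 0; -1/17 36/85 0; 0 0 1]

T1 = [-1 0 0; 0 1 0; 0 0 1]
T2·T1 = [-1 0 0; 2 1 0; 0 0 1]
T3·…·T1 = [-1 -4/5 0; -2 -3/5 0; 0 0 1]
T4·…·T1 = [-38/17 -77/85 0; -1/17 36/85 0; 0 0 1]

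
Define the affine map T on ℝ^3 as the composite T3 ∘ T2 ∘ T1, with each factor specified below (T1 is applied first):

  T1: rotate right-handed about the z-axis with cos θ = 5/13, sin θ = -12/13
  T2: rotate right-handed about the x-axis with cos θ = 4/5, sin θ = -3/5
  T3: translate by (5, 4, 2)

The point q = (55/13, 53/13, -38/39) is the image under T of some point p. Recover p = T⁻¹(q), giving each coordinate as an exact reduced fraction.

p = (-2, 0, -7/3)

T1 = [5/13 12/13 0 0; -12/13 5/13 0 0; 0 0 1 0; 0 0 0 1]
T2·T1 = [5/13 12/13 0 0; -48/65 4/13 3/5 0; 36/65 -3/13 4/5 0; 0 0 0 1]
T3·…·T1 = [5/13 12/13 0 5; -48/65 4/13 3/5 4; 36/65 -3/13 4/5 2; 0 0 0 1]
det M = 1; M⁻¹ = [5/13 -48/65 36/65 -1/13; 12/13 4/13 -3/13 -70/13; 0 3/5 4/5 -4; 0 0 0 1]
M⁻¹ · (55/13, 53/13, -38/39)ᵀ = (-2, 0, -7/3)ᵀ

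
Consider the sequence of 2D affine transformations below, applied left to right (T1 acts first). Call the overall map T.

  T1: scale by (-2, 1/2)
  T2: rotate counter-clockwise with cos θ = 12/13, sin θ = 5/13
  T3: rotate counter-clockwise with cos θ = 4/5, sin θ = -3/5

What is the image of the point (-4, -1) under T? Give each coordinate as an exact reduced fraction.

T1 scale by (-2, 1/2): (-4, -1) → (8, -1/2)
T2 rotate counter-clockwise with cos θ = 12/13, sin θ = 5/13: (8, -1/2) → (197/26, 34/13)
T3 rotate counter-clockwise with cos θ = 4/5, sin θ = -3/5: (197/26, 34/13) → (496/65, -319/130)

T(p) = (496/65, -319/130)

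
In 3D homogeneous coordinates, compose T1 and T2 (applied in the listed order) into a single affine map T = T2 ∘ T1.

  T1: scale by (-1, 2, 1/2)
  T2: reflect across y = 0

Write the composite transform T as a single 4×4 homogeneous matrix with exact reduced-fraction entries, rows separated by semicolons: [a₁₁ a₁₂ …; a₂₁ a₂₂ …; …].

T1 = [-1 0 0 0; 0 2 0 0; 0 0 1/2 0; 0 0 0 1]
T2·T1 = [-1 0 0 0; 0 -2 0 0; 0 0 1/2 0; 0 0 0 1]

T = [-1 0 0 0; 0 -2 0 0; 0 0 1/2 0; 0 0 0 1]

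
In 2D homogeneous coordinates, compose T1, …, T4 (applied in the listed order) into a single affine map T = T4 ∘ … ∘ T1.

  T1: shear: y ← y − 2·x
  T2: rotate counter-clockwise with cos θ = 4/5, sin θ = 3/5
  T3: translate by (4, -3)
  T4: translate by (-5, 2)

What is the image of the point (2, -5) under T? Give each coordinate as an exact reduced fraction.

T1 shear: y ← y − 2·x: (2, -5) → (2, -9)
T2 rotate counter-clockwise with cos θ = 4/5, sin θ = 3/5: (2, -9) → (7, -6)
T3 translate by (4, -3): (7, -6) → (11, -9)
T4 translate by (-5, 2): (11, -9) → (6, -7)

T(p) = (6, -7)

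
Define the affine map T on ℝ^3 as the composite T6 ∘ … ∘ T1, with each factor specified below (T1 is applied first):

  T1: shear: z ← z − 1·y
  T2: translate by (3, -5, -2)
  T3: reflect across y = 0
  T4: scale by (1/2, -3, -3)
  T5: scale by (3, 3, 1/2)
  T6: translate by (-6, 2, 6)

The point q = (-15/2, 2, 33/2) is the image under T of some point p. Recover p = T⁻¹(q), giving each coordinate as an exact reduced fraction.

p = (-4, 5, 0)

T1 = [1 0 0 0; 0 1 0 0; 0 -1 1 0; 0 0 0 1]
T2·T1 = [1 0 0 3; 0 1 0 -5; 0 -1 1 -2; 0 0 0 1]
T3·…·T1 = [1 0 0 3; 0 -1 0 5; 0 -1 1 -2; 0 0 0 1]
T4·…·T1 = [1/2 0 0 3/2; 0 3 0 -15; 0 3 -3 6; 0 0 0 1]
T5·…·T1 = [3/2 0 0 9/2; 0 9 0 -45; 0 3/2 -3/2 3; 0 0 0 1]
T6·…·T1 = [3/2 0 0 -3/2; 0 9 0 -43; 0 3/2 -3/2 9; 0 0 0 1]
det M = -81/4; M⁻¹ = [2/3 0 0 1; 0 1/9 0 43/9; 0 1/9 -2/3 97/9; 0 0 0 1]
M⁻¹ · (-15/2, 2, 33/2)ᵀ = (-4, 5, 0)ᵀ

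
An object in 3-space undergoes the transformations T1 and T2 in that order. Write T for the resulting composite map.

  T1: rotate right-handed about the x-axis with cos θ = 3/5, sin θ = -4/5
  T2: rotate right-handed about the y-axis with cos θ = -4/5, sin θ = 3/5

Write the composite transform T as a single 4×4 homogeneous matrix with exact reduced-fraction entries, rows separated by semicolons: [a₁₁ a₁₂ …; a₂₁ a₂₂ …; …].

T = [-4/5 -12/25 9/25 0; 0 3/5 4/5 0; -3/5 16/25 -12/25 0; 0 0 0 1]

T1 = [1 0 0 0; 0 3/5 4/5 0; 0 -4/5 3/5 0; 0 0 0 1]
T2·T1 = [-4/5 -12/25 9/25 0; 0 3/5 4/5 0; -3/5 16/25 -12/25 0; 0 0 0 1]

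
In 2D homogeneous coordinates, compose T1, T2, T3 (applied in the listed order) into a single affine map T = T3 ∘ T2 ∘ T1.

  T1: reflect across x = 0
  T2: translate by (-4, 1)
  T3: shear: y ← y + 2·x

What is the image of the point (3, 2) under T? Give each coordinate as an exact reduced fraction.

T1 reflect across x = 0: (3, 2) → (-3, 2)
T2 translate by (-4, 1): (-3, 2) → (-7, 3)
T3 shear: y ← y + 2·x: (-7, 3) → (-7, -11)

T(p) = (-7, -11)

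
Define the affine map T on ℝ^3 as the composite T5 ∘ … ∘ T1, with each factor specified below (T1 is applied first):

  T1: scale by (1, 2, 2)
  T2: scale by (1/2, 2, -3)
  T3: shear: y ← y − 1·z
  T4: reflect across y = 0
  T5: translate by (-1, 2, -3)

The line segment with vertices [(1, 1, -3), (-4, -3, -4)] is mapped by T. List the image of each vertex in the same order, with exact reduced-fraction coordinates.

T1 scale by (1, 2, 2): (1, 1, -3) → (1, 2, -6); (-4, -3, -4) → (-4, -6, -8)
T2 scale by (1/2, 2, -3): (1, 2, -6) → (1/2, 4, 18); (-4, -6, -8) → (-2, -12, 24)
T3 shear: y ← y − 1·z: (1/2, 4, 18) → (1/2, -14, 18); (-2, -12, 24) → (-2, -36, 24)
T4 reflect across y = 0: (1/2, -14, 18) → (1/2, 14, 18); (-2, -36, 24) → (-2, 36, 24)
T5 translate by (-1, 2, -3): (1/2, 14, 18) → (-1/2, 16, 15); (-2, 36, 24) → (-3, 38, 21)

image vertices: (-1/2, 16, 15), (-3, 38, 21)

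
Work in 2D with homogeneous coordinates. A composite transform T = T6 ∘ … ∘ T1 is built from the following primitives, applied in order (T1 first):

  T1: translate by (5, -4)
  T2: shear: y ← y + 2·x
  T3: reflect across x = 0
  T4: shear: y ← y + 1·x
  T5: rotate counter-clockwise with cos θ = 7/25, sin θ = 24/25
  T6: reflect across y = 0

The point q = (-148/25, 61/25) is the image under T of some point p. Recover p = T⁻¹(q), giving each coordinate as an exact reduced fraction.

p = (-1, 5)

T1 = [1 0 5; 0 1 -4; 0 0 1]
T2·T1 = [1 0 5; 2 1 6; 0 0 1]
T3·…·T1 = [-1 0 -5; 2 1 6; 0 0 1]
T4·…·T1 = [-1 0 -5; 1 1 1; 0 0 1]
T5·…·T1 = [-31/25 -24/25 -59/25; -17/25 7/25 -113/25; 0 0 1]
T6·…·T1 = [-31/25 -24/25 -59/25; 17/25 -7/25 113/25; 0 0 1]
det M = 1; M⁻¹ = [-7/25 24/25 -5; -17/25 -31/25 4; 0 0 1]
M⁻¹ · (-148/25, 61/25)ᵀ = (-1, 5)ᵀ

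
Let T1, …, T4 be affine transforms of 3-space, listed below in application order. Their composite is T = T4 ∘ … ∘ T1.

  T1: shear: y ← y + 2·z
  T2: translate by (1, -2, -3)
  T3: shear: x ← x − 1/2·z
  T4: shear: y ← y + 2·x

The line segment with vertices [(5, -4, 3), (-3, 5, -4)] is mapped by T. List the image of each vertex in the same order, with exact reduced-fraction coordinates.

T1 shear: y ← y + 2·z: (5, -4, 3) → (5, 2, 3); (-3, 5, -4) → (-3, -3, -4)
T2 translate by (1, -2, -3): (5, 2, 3) → (6, 0, 0); (-3, -3, -4) → (-2, -5, -7)
T3 shear: x ← x − 1/2·z: (6, 0, 0) → (6, 0, 0); (-2, -5, -7) → (3/2, -5, -7)
T4 shear: y ← y + 2·x: (6, 0, 0) → (6, 12, 0); (3/2, -5, -7) → (3/2, -2, -7)

image vertices: (6, 12, 0), (3/2, -2, -7)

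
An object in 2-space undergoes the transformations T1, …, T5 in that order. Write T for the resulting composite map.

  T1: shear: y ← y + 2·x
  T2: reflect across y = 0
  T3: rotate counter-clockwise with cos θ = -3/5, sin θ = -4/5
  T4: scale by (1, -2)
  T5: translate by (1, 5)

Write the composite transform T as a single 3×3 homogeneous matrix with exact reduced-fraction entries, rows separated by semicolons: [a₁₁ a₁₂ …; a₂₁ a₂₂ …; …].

T = [-11/5 -4/5 1; -4/5 -6/5 5; 0 0 1]

T1 = [1 0 0; 2 1 0; 0 0 1]
T2·T1 = [1 0 0; -2 -1 0; 0 0 1]
T3·…·T1 = [-11/5 -4/5 0; 2/5 3/5 0; 0 0 1]
T4·…·T1 = [-11/5 -4/5 0; -4/5 -6/5 0; 0 0 1]
T5·…·T1 = [-11/5 -4/5 1; -4/5 -6/5 5; 0 0 1]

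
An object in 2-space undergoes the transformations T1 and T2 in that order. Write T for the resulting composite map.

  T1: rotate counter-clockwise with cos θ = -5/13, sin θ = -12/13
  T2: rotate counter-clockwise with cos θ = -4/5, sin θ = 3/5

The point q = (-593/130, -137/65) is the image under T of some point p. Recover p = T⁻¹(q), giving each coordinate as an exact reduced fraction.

T1 = [-5/13 12/13 0; -12/13 -5/13 0; 0 0 1]
T2·T1 = [56/65 -33/65 0; 33/65 56/65 0; 0 0 1]
det M = 1; M⁻¹ = [56/65 33/65 0; -33/65 56/65 0; 0 0 1]
M⁻¹ · (-593/130, -137/65)ᵀ = (-5, 1/2)ᵀ

p = (-5, 1/2)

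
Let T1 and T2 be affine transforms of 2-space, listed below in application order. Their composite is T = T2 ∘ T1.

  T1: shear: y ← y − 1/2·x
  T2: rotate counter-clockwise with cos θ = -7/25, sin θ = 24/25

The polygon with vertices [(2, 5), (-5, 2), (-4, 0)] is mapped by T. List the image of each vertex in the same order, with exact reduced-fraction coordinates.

image vertices: (-22/5, 4/5), (-73/25, -303/50), (-4/5, -22/5)

T1 shear: y ← y − 1/2·x: (2, 5) → (2, 4); (-5, 2) → (-5, 9/2); (-4, 0) → (-4, 2)
T2 rotate counter-clockwise with cos θ = -7/25, sin θ = 24/25: (2, 4) → (-22/5, 4/5); (-5, 9/2) → (-73/25, -303/50); (-4, 2) → (-4/5, -22/5)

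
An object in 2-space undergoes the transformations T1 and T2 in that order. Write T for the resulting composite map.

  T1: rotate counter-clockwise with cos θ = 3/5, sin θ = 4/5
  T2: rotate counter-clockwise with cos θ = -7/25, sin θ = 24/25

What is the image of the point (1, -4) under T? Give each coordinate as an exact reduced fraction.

T(p) = (59/125, 512/125)

T1 rotate counter-clockwise with cos θ = 3/5, sin θ = 4/5: (1, -4) → (19/5, -8/5)
T2 rotate counter-clockwise with cos θ = -7/25, sin θ = 24/25: (19/5, -8/5) → (59/125, 512/125)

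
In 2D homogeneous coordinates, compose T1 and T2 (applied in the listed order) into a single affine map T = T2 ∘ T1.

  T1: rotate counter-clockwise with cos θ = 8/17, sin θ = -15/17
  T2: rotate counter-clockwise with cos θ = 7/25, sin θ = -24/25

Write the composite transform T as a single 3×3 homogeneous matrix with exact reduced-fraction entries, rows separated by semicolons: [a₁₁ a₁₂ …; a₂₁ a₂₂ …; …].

T = [-304/425 297/425 0; -297/425 -304/425 0; 0 0 1]

T1 = [8/17 15/17 0; -15/17 8/17 0; 0 0 1]
T2·T1 = [-304/425 297/425 0; -297/425 -304/425 0; 0 0 1]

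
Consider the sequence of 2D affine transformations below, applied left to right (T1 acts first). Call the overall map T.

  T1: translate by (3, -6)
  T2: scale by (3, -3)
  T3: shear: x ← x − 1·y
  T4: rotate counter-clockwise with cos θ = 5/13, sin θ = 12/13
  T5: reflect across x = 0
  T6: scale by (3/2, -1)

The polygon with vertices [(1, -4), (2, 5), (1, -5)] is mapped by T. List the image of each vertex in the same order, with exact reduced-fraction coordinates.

T1 translate by (3, -6): (1, -4) → (4, -10); (2, 5) → (5, -1); (1, -5) → (4, -11)
T2 scale by (3, -3): (4, -10) → (12, 30); (5, -1) → (15, 3); (4, -11) → (12, 33)
T3 shear: x ← x − 1·y: (12, 30) → (-18, 30); (15, 3) → (12, 3); (12, 33) → (-21, 33)
T4 rotate counter-clockwise with cos θ = 5/13, sin θ = 12/13: (-18, 30) → (-450/13, -66/13); (12, 3) → (24/13, 159/13); (-21, 33) → (-501/13, -87/13)
T5 reflect across x = 0: (-450/13, -66/13) → (450/13, -66/13); (24/13, 159/13) → (-24/13, 159/13); (-501/13, -87/13) → (501/13, -87/13)
T6 scale by (3/2, -1): (450/13, -66/13) → (675/13, 66/13); (-24/13, 159/13) → (-36/13, -159/13); (501/13, -87/13) → (1503/26, 87/13)

image vertices: (675/13, 66/13), (-36/13, -159/13), (1503/26, 87/13)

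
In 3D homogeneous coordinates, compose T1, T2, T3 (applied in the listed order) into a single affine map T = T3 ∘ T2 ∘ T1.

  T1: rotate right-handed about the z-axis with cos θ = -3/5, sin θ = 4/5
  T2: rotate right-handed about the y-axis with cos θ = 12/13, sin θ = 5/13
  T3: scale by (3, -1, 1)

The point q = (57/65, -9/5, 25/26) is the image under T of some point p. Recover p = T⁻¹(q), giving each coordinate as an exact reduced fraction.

T1 = [-3/5 -4/5 0 0; 4/5 -3/5 0 0; 0 0 1 0; 0 0 0 1]
T2·T1 = [-36/65 -48/65 5/13 0; 4/5 -3/5 0 0; 3/13 4/13 12/13 0; 0 0 0 1]
T3·…·T1 = [-108/65 -144/65 15/13 0; -4/5 3/5 0 0; 3/13 4/13 12/13 0; 0 0 0 1]
det M = -3; M⁻¹ = [-12/65 -4/5 3/13 0; -16/65 3/5 4/13 0; 5/39 0 12/13 0; 0 0 0 1]
M⁻¹ · (57/65, -9/5, 25/26)ᵀ = (3/2, -1, 1)ᵀ

p = (3/2, -1, 1)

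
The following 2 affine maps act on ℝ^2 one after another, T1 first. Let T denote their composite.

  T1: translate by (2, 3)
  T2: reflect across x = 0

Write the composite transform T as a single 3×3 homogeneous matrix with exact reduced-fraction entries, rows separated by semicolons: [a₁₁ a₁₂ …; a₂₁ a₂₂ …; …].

T1 = [1 0 2; 0 1 3; 0 0 1]
T2·T1 = [-1 0 -2; 0 1 3; 0 0 1]

T = [-1 0 -2; 0 1 3; 0 0 1]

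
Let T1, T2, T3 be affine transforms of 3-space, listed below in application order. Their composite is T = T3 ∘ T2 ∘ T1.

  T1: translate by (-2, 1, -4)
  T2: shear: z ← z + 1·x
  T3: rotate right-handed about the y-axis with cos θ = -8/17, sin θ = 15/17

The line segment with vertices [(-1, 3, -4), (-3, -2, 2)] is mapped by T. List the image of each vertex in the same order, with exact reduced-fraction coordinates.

image vertices: (-141/17, 4, 133/17), (-65/17, -1, 131/17)

T1 translate by (-2, 1, -4): (-1, 3, -4) → (-3, 4, -8); (-3, -2, 2) → (-5, -1, -2)
T2 shear: z ← z + 1·x: (-3, 4, -8) → (-3, 4, -11); (-5, -1, -2) → (-5, -1, -7)
T3 rotate right-handed about the y-axis with cos θ = -8/17, sin θ = 15/17: (-3, 4, -11) → (-141/17, 4, 133/17); (-5, -1, -7) → (-65/17, -1, 131/17)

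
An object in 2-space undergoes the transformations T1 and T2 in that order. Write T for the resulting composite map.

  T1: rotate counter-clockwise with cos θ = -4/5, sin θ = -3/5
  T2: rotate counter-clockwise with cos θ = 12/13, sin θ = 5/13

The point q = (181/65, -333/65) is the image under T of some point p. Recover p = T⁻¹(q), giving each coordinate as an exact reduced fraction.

p = (3, 5)

T1 = [-4/5 3/5 0; -3/5 -4/5 0; 0 0 1]
T2·T1 = [-33/65 56/65 0; -56/65 -33/65 0; 0 0 1]
det M = 1; M⁻¹ = [-33/65 -56/65 0; 56/65 -33/65 0; 0 0 1]
M⁻¹ · (181/65, -333/65)ᵀ = (3, 5)ᵀ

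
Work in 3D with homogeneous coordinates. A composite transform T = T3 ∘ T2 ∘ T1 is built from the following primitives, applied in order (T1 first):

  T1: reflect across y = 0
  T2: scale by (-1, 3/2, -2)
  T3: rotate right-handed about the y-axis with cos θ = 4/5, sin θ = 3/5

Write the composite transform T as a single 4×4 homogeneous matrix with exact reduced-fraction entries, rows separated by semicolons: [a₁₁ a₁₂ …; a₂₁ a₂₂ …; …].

T1 = [1 0 0 0; 0 -1 0 0; 0 0 1 0; 0 0 0 1]
T2·T1 = [-1 0 0 0; 0 -3/2 0 0; 0 0 -2 0; 0 0 0 1]
T3·…·T1 = [-4/5 0 -6/5 0; 0 -3/2 0 0; 3/5 0 -8/5 0; 0 0 0 1]

T = [-4/5 0 -6/5 0; 0 -3/2 0 0; 3/5 0 -8/5 0; 0 0 0 1]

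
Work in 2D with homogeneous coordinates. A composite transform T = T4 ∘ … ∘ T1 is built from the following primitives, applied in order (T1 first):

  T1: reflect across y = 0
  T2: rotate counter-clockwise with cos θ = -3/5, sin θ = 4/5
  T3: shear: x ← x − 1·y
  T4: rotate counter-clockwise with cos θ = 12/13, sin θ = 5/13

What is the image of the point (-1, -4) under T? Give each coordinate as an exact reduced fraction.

T1 reflect across y = 0: (-1, -4) → (-1, 4)
T2 rotate counter-clockwise with cos θ = -3/5, sin θ = 4/5: (-1, 4) → (-13/5, -16/5)
T3 shear: x ← x − 1·y: (-13/5, -16/5) → (3/5, -16/5)
T4 rotate counter-clockwise with cos θ = 12/13, sin θ = 5/13: (3/5, -16/5) → (116/65, -177/65)

T(p) = (116/65, -177/65)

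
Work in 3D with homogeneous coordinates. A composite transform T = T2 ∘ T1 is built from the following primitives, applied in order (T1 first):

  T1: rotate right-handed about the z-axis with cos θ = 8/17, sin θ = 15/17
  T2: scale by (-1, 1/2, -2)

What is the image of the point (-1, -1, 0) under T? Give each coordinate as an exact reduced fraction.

T1 rotate right-handed about the z-axis with cos θ = 8/17, sin θ = 15/17: (-1, -1, 0) → (7/17, -23/17, 0)
T2 scale by (-1, 1/2, -2): (7/17, -23/17, 0) → (-7/17, -23/34, 0)

T(p) = (-7/17, -23/34, 0)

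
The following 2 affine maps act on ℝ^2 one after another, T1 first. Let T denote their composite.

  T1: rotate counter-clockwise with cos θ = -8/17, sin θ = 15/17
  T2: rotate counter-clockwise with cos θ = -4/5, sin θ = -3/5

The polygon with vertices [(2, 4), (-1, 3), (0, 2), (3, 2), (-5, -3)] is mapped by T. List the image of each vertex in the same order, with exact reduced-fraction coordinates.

image vertices: (298/85, 236/85), (31/85, 267/85), (72/85, 154/85), (303/85, 46/85), (-29/5, -3/5)

T1 rotate counter-clockwise with cos θ = -8/17, sin θ = 15/17: (2, 4) → (-76/17, -2/17); (-1, 3) → (-37/17, -39/17); (0, 2) → (-30/17, -16/17); (3, 2) → (-54/17, 29/17); (-5, -3) → (5, -3)
T2 rotate counter-clockwise with cos θ = -4/5, sin θ = -3/5: (-76/17, -2/17) → (298/85, 236/85); (-37/17, -39/17) → (31/85, 267/85); (-30/17, -16/17) → (72/85, 154/85); (-54/17, 29/17) → (303/85, 46/85); (5, -3) → (-29/5, -3/5)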